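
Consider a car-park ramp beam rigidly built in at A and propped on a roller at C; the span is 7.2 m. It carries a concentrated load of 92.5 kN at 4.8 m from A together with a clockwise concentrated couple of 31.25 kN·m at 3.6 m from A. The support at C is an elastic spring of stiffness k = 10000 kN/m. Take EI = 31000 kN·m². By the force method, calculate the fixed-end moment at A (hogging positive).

M_A = 104 kN·m

Take the reaction at C as the redundant and release it; the primary structure is a cantilever fixed at A.
Downward deflection at the released point C due to the loads:
  point load 92.5 at a = 4.8: Pa²(3L − a)/(6EI) = 5967/EI
  clockwise couple 31.25 at a = 3.6: M₀a(2L − a)/(2EI) = 607.5/EI
  δ_0 = 6575/EI
Tip deflection under a unit load at C: L³/(3EI) = 124.4/EI.
With EI = 31000 kN·m²: δ_0 = 0.21209 m and δ_{CC} = 0.004013 m/kN.
Compatibility — the spring shortens by R_C/k under the reaction it provides: δ_0 − R_C·δ_{CC} = R_C/k. With 1/k = 0.0001 m/kN, R_C = δ_0 / (δ_{CC} + 1/k) = 0.21209 / (0.004013 + 0.0001) = 51.56 kN.
Moment equilibrium about A: M_A = Σ(load moments about A) − R_C·L = 475.2 − 51.56×7.2 = 104 kN·m.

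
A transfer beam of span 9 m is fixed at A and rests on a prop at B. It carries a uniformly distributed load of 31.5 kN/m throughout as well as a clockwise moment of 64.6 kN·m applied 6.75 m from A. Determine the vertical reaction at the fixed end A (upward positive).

R_A = 167.1 kN

Choose R_B as the redundant. The primary structure is the cantilever fixed at A.
Primary-structure tip deflection at B by superposition:
  UDL 31.5: wL⁴/(8EI) = 25834/EI
  clockwise couple 64.6 at a = 6.75: M₀a(2L − a)/(2EI) = 2453/EI
  δ_0 = 28287/EI
Flexibility coefficient — unit upward force at B: δ_{BB} = L³/(3EI) = 243/EI.
Compatibility at B: δ_0 − R_B·δ_{BB} = 0, so R_B = 28287/243 = 116.4 kN.
Vertical equilibrium: R_A = ΣP − R_B = 283.5 − 116.4 = 167.1 kN.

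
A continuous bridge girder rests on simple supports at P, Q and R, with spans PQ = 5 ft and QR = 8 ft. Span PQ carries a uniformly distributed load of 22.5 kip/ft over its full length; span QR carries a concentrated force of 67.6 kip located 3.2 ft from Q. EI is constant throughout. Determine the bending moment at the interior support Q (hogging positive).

M_Q = 90.94 kip·ft

Insert a hinge at Q; M_Q is the redundant, and each span becomes simply supported.
Discontinuity in slope at Q on the released structure — sum the simple-span end rotations:
  span PQ: UDL 22.5: wL³/(24EI) = 117.2/EI
  span QR: point load 67.6 at a = 3.2: Pab(L + b)/(6LEI) = 276.9/EI
  relative rotation θ_0 = (117.2 + 276.9)/EI = 394.1/EI
A unit hogging moment at Q produces rotation L₁/(3EI) + L₂/(3EI) = 4.333/EI.
Compatibility: M_Q·(L₁+L₂)/(3EI) = θ_0, giving M_Q = 90.94 kip·ft (hogging).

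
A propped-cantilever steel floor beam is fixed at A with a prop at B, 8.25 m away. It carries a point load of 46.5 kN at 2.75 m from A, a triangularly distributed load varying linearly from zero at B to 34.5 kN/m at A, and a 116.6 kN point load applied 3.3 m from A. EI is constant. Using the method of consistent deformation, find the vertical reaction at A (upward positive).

R_A = 245.8 kN

Release the roller at B. Primary structure: cantilever fixed at A.
Deflection at B on the released cantilever, summing each load's contribution:
  point load 46.5 at a = 2.75: Pa²(3L − a)/(6EI) = 1289/EI
  triangular load, peak 34.5 at the fixed end: w₀L⁴/(30EI) = 5327/EI
  point load 116.6 at a = 3.3: Pa²(3L − a)/(6EI) = 4539/EI
  δ_0 = 11156/EI
Tip deflection under a unit load at B: L³/(3EI) = 187.2/EI.
The prop prevents deflection at B: R_B = δ_0/δ_{BB} = 11156/187.2 = 59.6 kN.
Vertical equilibrium: R_A = ΣP − R_B = 305.4 − 59.6 = 245.8 kN.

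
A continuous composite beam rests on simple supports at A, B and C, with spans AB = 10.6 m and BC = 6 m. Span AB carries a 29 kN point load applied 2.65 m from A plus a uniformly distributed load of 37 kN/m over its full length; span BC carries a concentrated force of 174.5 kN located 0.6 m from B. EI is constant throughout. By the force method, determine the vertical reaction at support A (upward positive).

Release continuity at B by inserting a hinge; the redundant is the internal moment M_B. The primary structure is two simply-supported spans AB and BC.
Rotations at B on the released spans (each span's end-slope, ×1/EI):
  span AB: point load 29 at a = 2.65: Pab(L + a)/(6LEI) = 127.3/EI
  span AB: UDL 37: wL³/(24EI) = 1836/EI
  span BC: point load 174.5 at a = 0.6: Pab(L + b)/(6LEI) = 179/EI
  relative rotation θ_0 = (1963 + 179)/EI = 2142/EI
A unit hogging moment at B produces rotation L₁/(3EI) + L₂/(3EI) = 5.533/EI.
Slope continuity at B: θ_0 = M_B·5.533/EI, so M_B = 2142/5.533 = 387.2 kN·m (hogging).
Span AB, ΣM about A with M_B applied at B: R_B^{AB}·10.6 = 2156 + 387.2, so R_B^{AB} = 239.9 kN and R_A = 421.2 − 239.9 = 181.3 kN.

R_A = 181.3 kN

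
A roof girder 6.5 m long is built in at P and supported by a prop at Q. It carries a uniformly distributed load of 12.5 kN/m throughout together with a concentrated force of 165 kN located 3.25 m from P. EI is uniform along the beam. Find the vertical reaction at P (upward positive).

Choose R_Q as the redundant. The primary structure is the cantilever fixed at P.
Deflection at Q on the released cantilever, summing each load's contribution:
  UDL 12.5: wL⁴/(8EI) = 2789/EI
  point load 165 at a = 3.25: Pa²(3L − a)/(6EI) = 4720/EI
  δ_0 = 7509/EI
Tip deflection under a unit load at Q: L³/(3EI) = 91.54/EI.
Compatibility at Q: δ_0 − R_Q·δ_{QQ} = 0, so R_Q = 7509/91.54 = 82.03 kN.
Vertical equilibrium: R_P = ΣP − R_Q = 246.2 − 82.03 = 164.2 kN.

R_P = 164.2 kN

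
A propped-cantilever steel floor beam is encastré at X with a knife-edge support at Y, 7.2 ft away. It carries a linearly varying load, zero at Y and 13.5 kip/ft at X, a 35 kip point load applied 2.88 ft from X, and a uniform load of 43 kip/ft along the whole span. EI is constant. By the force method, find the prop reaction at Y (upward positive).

R_Y = 133.1 kip

Release the roller at Y. Primary structure: cantilever fixed at X.
Free-end deflection of the primary structure under the applied loading (downward +):
  triangular load, peak 13.5 at the fixed end: w₀L⁴/(30EI) = 1209/EI
  point load 35 at a = 2.88: Pa²(3L − a)/(6EI) = 905.7/EI
  UDL 43: wL⁴/(8EI) = 14445/EI
  δ_0 = 16560/EI
Flexibility coefficient — unit upward force at Y: δ_{YY} = L³/(3EI) = 124.4/EI.
The prop prevents deflection at Y: R_Y = δ_0/δ_{YY} = 16560/124.4 = 133.1 kip.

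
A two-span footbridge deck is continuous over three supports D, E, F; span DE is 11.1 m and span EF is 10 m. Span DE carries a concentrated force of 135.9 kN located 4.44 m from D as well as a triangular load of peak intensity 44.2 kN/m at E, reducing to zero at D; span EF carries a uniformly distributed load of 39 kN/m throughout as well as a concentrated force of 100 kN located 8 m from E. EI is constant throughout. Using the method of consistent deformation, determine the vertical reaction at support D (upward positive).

R_D = 109.2 kN

Release continuity at E by inserting a hinge; the redundant is the internal moment M_E. The primary structure is two simply-supported spans DE and EF.
End slopes at the hinge E, treating each span as simply supported:
  span DE: point load 135.9 at a = 4.44: Pab(L + a)/(6LEI) = 937.7/EI
  span DE: triangular load, peak 44.2: w₀L³/(45EI) = 1343/EI
  span EF: UDL 39: wL³/(24EI) = 1625/EI
  span EF: point load 100 at a = 8: Pab(L + b)/(6LEI) = 320/EI
  relative rotation θ_0 = (2281 + 1945)/EI = 4226/EI
A unit hogging moment at E produces rotation L₁/(3EI) + L₂/(3EI) = 7.033/EI.
Slope continuity at E: θ_0 = M_E·7.033/EI, so M_E = 4226/7.033 = 600.9 kN·m (hogging).
Span DE, ΣM about D with M_E applied at E: R_E^{DE}·11.1 = 2419 + 600.9, so R_E^{DE} = 272 kN and R_D = 381.2 − 272 = 109.2 kN.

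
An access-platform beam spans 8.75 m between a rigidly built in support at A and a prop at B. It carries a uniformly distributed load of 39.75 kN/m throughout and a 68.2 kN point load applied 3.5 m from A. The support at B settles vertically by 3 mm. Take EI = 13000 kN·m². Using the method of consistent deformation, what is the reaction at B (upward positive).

Take the reaction at B as the redundant and release it; the primary structure is a cantilever fixed at A.
Primary-structure tip deflection at B by superposition:
  UDL 39.75: wL⁴/(8EI) = 29126/EI
  point load 68.2 at a = 3.5: Pa²(3L − a)/(6EI) = 3168/EI
  δ_0 = 32294/EI
Flexibility coefficient — unit upward force at B: δ_{BB} = L³/(3EI) = 223.3/EI.
With EI = 13000 kN·m²: δ_0 = 2.4841 m and δ_{BB} = 0.017177 m/kN.
Compatibility — the beam at B must follow the support down by 0.003 m: δ_0 − R_B·δ_{BB} = 0.003, so R_B = (2.4841 − 0.003)/0.017177 = 144.4 kN.

R_B = 144.4 kN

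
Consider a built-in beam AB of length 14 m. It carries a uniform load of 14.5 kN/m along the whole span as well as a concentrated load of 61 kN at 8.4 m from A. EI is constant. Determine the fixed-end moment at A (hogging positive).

Release both end moments; the primary structure is a simply-supported span AB with redundants M_A and M_B.
End rotations of the released simple span under the applied load (×1/EI):
  at A: UDL 14.5: wL³/(24EI) = 1658/EI
  at B: UDL 14.5: wL³/(24EI) = 1658/EI
  at A: point load 61 at a = 8.4: Pab(L + b)/(6LEI) = 669.5/EI
  at B: point load 61 at a = 8.4: Pab(L + a)/(6LEI) = 765.2/EI
  θ_A0 = 2327/EI,  θ_B0 = 2423/EI
Flexibility coefficients: a unit moment at one end gives L/(3EI) there and L/(6EI) at the far end, so f₁₁ = f₂₂ = 4.667/EI and f₁₂ = f₂₁ = 2.333/EI.
Compatibility — zero rotation at each built-in end:
  4.667 M_A + 2.333 M_B = 2327
  2.333 M_A + 4.667 M_B = 2423
Solving the pair gives M_A = 318.8 kN·m and M_B = 359.8 kN·m (hogging).

M_A = 318.8 kN·m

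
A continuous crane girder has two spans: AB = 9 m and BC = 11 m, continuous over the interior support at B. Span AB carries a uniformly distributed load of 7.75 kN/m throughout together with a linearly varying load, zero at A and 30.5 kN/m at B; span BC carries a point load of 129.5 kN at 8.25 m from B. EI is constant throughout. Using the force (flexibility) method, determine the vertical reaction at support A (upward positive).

Take M_B as the redundant. Released structure: two simple spans AB and BC with a hinge at B.
Rotations at B on the released spans (each span's end-slope, ×1/EI):
  span AB: UDL 7.75: wL³/(24EI) = 235.4/EI
  span AB: triangular load, peak 30.5: w₀L³/(45EI) = 494.1/EI
  span BC: point load 129.5 at a = 8.25: Pab(L + b)/(6LEI) = 612.1/EI
  relative rotation θ_0 = (729.5 + 612.1)/EI = 1342/EI
A unit hogging moment at B produces rotation L₁/(3EI) + L₂/(3EI) = 6.667/EI.
Slope continuity at B: θ_0 = M_B·6.667/EI, so M_B = 1342/6.667 = 201.2 kN·m (hogging).
Span AB, ΣM about A with M_B applied at B: R_B^{AB}·9 = 1137 + 201.2, so R_B^{AB} = 148.7 kN and R_A = 207 − 148.7 = 58.27 kN.

R_A = 58.27 kN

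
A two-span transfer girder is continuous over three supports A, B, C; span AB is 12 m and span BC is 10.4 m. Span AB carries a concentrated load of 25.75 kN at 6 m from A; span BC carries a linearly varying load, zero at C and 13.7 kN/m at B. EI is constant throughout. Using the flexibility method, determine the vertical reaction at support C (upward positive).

R_C = 16.35 kN

Insert a hinge at B; M_B is the redundant, and each span becomes simply supported.
Discontinuity in slope at B on the released structure — sum the simple-span end rotations:
  span AB: point load 25.75 at a = 6: Pab(L + a)/(6LEI) = 231.8/EI
  span BC: triangular load, peak 13.7: w₀L³/(45EI) = 342.5/EI
  relative rotation θ_0 = (231.8 + 342.5)/EI = 574.2/EI
A unit hogging moment at B produces rotation L₁/(3EI) + L₂/(3EI) = 7.467/EI.
Compatibility: M_B·(L₁+L₂)/(3EI) = θ_0, giving M_B = 76.9 kN·m (hogging).
Span BC, ΣM about C: R_B^{BC}·10.4 = 493.9 + 76.9, so R_B^{BC} = 54.89 kN and R_C = 71.24 − 54.89 = 16.35 kN.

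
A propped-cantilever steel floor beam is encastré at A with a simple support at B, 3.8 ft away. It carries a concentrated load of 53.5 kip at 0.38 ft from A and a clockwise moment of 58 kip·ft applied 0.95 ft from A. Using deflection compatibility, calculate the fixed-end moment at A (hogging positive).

M_A = 37.32 kip·ft

Remove the prop at B; the released (primary) structure is a cantilever built in at A.
Primary-structure tip deflection at B by superposition:
  point load 53.5 at a = 0.38: Pa²(3L − a)/(6EI) = 14.19/EI
  clockwise couple 58 at a = 0.95: M₀a(2L − a)/(2EI) = 183.2/EI
  δ_0 = 197.4/EI
Flexibility coefficient — unit upward force at B: δ_{BB} = L³/(3EI) = 18.29/EI.
Compatibility at B: δ_0 − R_B·δ_{BB} = 0, so R_B = 197.4/18.29 = 10.79 kip.
Moment equilibrium about A: M_A = Σ(load moments about A) − R_B·L = 78.33 − 10.79×3.8 = 37.32 kip·ft.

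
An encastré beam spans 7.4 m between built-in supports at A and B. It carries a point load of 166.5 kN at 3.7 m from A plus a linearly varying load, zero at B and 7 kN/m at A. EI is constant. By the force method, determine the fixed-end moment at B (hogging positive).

Take the two fixed-end moments M_A, M_B as redundants; the released structure is the simple span AB.
End rotations of the released simple span under the applied load (×1/EI):
  at A: point load 166.5 at a = 3.7: Pab(L + b)/(6LEI) = 569.8/EI
  at B: point load 166.5 at a = 3.7: Pab(L + a)/(6LEI) = 569.8/EI
  at A: triangular load, peak 7: w₀L³/(45EI) = 63.03/EI
  at B: triangular load, peak 7: 7w₀L³/(360EI) = 55.16/EI
  θ_A0 = 632.9/EI,  θ_B0 = 625/EI
Flexibility coefficients: a unit moment at one end gives L/(3EI) there and L/(6EI) at the far end, so f₁₁ = f₂₂ = 2.467/EI and f₁₂ = f₂₁ = 1.233/EI.
Compatibility — zero rotation at each built-in end:
  2.467 M_A + 1.233 M_B = 632.9
  1.233 M_A + 2.467 M_B = 625
Solving the pair gives M_A = 173.2 kN·m and M_B = 166.8 kN·m (hogging).

M_B = 166.8 kN·m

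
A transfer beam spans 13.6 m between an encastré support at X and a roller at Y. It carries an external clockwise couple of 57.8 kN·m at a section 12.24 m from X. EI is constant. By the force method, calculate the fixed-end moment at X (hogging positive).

M_X = -28.03 kN·m

Choose R_Y as the redundant. The primary structure is the cantilever fixed at X.
Deflection at Y on the released cantilever, summing each load's contribution:
  clockwise couple 57.8 at a = 12.24: M₀a(2L − a)/(2EI) = 5292/EI
Tip deflection under a unit load at Y: L³/(3EI) = 838.5/EI.
Compatibility at Y: δ_0 − R_Y·δ_{YY} = 0, so R_Y = 5292/838.5 = 6.311 kN.
Moment equilibrium about X: M_X = Σ(load moments about X) − R_Y·L = 57.8 − 6.311×13.6 = -28.03 kN·m.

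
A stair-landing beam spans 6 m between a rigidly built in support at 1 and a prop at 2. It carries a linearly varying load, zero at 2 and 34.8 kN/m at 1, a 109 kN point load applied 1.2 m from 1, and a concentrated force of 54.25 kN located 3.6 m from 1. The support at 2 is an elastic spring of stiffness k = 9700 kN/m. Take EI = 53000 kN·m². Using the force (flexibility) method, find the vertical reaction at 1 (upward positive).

R_1 = 220.8 kN

Take the reaction at 2 as the redundant and release it; the primary structure is a cantilever fixed at 1.
Deflection at 2 on the released cantilever, summing each load's contribution:
  triangular load, peak 34.8 at the fixed end: w₀L⁴/(30EI) = 1503/EI
  point load 109 at a = 1.2: Pa²(3L − a)/(6EI) = 439.5/EI
  point load 54.25 at a = 3.6: Pa²(3L − a)/(6EI) = 1687/EI
  δ_0 = 3630/EI
Flexibility coefficient — unit upward force at 2: δ_{22} = L³/(3EI) = 72/EI.
With EI = 53000 kN·m²: δ_0 = 0.068495 m and δ_{22} = 0.001358 m/kN.
Compatibility — the spring shortens by R_2/k under the reaction it provides: δ_0 − R_2·δ_{22} = R_2/k. With 1/k = 0.000103 m/kN, R_2 = δ_0 / (δ_{22} + 1/k) = 0.068495 / (0.001358 + 0.000103) = 46.86 kN.
Vertical equilibrium: R_1 = ΣP − R_2 = 267.6 − 46.86 = 220.8 kN.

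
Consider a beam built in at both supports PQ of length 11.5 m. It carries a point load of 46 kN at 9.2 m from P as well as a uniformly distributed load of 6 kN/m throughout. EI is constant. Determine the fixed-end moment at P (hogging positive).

M_P = 83.05 kN·m

Take the two fixed-end moments M_P, M_Q as redundants; the released structure is the simple span PQ.
End rotations of the released simple span under the applied load (×1/EI):
  at P: point load 46 at a = 9.2: Pab(L + b)/(6LEI) = 194.7/EI
  at Q: point load 46 at a = 9.2: Pab(L + a)/(6LEI) = 292/EI
  at P: UDL 6: wL³/(24EI) = 380.2/EI
  at Q: UDL 6: wL³/(24EI) = 380.2/EI
  θ_P0 = 574.9/EI,  θ_Q0 = 672.2/EI
Flexibility coefficients: a unit moment at one end gives L/(3EI) there and L/(6EI) at the far end, so f₁₁ = f₂₂ = 3.833/EI and f₁₂ = f₂₁ = 1.917/EI.
Compatibility — zero rotation at each built-in end:
  3.833 M_P + 1.917 M_Q = 574.9
  1.917 M_P + 3.833 M_Q = 672.2
Solving the pair gives M_P = 83.05 kN·m and M_Q = 133.8 kN·m (hogging).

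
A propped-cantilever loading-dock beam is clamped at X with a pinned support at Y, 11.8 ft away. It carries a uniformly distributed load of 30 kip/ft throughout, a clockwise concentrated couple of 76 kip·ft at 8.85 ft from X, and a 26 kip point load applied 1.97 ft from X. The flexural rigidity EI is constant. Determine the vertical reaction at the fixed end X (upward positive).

R_X = 237.2 kip

Take the reaction at Y as the redundant and release it; the primary structure is a cantilever fixed at X.
Deflection at Y on the released cantilever, summing each load's contribution:
  UDL 30: wL⁴/(8EI) = 72704/EI
  clockwise couple 76 at a = 8.85: M₀a(2L − a)/(2EI) = 4960/EI
  point load 26 at a = 1.97: Pa²(3L − a)/(6EI) = 562.2/EI
  δ_0 = 78227/EI
Tip deflection under a unit load at Y: L³/(3EI) = 547.7/EI.
Compatibility at Y: δ_0 − R_Y·δ_{YY} = 0, so R_Y = 78227/547.7 = 142.8 kip.
Vertical equilibrium: R_X = ΣP − R_Y = 380 − 142.8 = 237.2 kip.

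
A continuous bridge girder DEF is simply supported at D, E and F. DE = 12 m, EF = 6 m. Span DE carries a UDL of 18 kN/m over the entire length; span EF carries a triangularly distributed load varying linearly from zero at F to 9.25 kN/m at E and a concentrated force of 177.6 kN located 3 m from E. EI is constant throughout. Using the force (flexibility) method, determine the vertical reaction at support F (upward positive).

Insert a hinge at E; M_E is the redundant, and each span becomes simply supported.
End slopes at the hinge E, treating each span as simply supported:
  span DE: UDL 18: wL³/(24EI) = 1296/EI
  span EF: triangular load, peak 9.25: w₀L³/(45EI) = 44.4/EI
  span EF: point load 177.6 at a = 3: Pab(L + b)/(6LEI) = 399.6/EI
  relative rotation θ_0 = (1296 + 444)/EI = 1740/EI
A unit hogging moment at E produces rotation L₁/(3EI) + L₂/(3EI) = 6/EI.
Compatibility: M_E·(L₁+L₂)/(3EI) = θ_0, giving M_E = 290 kN·m (hogging).
Span EF, ΣM about F: R_E^{EF}·6 = 643.8 + 290, so R_E^{EF} = 155.6 kN and R_F = 205.3 − 155.6 = 49.72 kN.

R_F = 49.72 kN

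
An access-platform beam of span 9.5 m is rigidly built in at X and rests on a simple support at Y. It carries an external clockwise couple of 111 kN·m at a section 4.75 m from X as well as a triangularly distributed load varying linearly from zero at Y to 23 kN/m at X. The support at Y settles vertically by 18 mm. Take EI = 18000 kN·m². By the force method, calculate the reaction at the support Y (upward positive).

R_Y = 33.86 kN

Release the roller at Y. Primary structure: cantilever fixed at X.
Free-end deflection of the primary structure under the applied loading (downward +):
  clockwise couple 111 at a = 4.75: M₀a(2L − a)/(2EI) = 3757/EI
  triangular load, peak 23 at the fixed end: w₀L⁴/(30EI) = 6245/EI
  δ_0 = 10001/EI
Tip deflection under a unit load at Y: L³/(3EI) = 285.8/EI.
With EI = 18000 kN·m²: δ_0 = 0.55562 m and δ_{YY} = 0.015877 m/kN.
Compatibility — the beam at Y must follow the support down by 0.018 m: δ_0 − R_Y·δ_{YY} = 0.018, so R_Y = (0.55562 − 0.018)/0.015877 = 33.86 kN.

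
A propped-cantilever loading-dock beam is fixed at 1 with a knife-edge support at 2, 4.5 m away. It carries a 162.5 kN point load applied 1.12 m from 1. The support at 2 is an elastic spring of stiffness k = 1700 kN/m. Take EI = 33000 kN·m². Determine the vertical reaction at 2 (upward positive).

R_2 = 8.448 kN

Release the roller at 2. Primary structure: cantilever fixed at 1.
Free-end deflection of the primary structure under the applied loading (downward +):
  point load 162.5 at a = 1.12: Pa²(3L − a)/(6EI) = 420.6/EI
Tip deflection under a unit load at 2: L³/(3EI) = 30.38/EI.
With EI = 33000 kN·m²: δ_0 = 0.012745 m and δ_{22} = 0.00092 m/kN.
Compatibility — the spring shortens by R_2/k under the reaction it provides: δ_0 − R_2·δ_{22} = R_2/k. With 1/k = 0.000588 m/kN, R_2 = δ_0 / (δ_{22} + 1/k) = 0.012745 / (0.00092 + 0.000588) = 8.448 kN.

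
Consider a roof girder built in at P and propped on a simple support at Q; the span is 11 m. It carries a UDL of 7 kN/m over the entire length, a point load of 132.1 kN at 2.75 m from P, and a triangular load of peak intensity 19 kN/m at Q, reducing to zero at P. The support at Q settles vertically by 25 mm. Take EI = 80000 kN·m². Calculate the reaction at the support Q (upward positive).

Remove the prop at Q; the released (primary) structure is a cantilever built in at P.
Primary-structure tip deflection at Q by superposition:
  UDL 7: wL⁴/(8EI) = 12811/EI
  point load 132.1 at a = 2.75: Pa²(3L − a)/(6EI) = 5037/EI
  triangular load, peak 19 at the free end: 11w₀L⁴/(120EI) = 25500/EI
  δ_0 = 43347/EI
Flexibility coefficient — unit upward force at Q: δ_{QQ} = L³/(3EI) = 443.7/EI.
With EI = 80000 kN·m²: δ_0 = 0.54184 m and δ_{QQ} = 0.005546 m/kN.
Compatibility — the beam at Q must follow the support down by 0.025 m: δ_0 − R_Q·δ_{QQ} = 0.025, so R_Q = (0.54184 − 0.025)/0.005546 = 93.19 kN.

R_Q = 93.19 kN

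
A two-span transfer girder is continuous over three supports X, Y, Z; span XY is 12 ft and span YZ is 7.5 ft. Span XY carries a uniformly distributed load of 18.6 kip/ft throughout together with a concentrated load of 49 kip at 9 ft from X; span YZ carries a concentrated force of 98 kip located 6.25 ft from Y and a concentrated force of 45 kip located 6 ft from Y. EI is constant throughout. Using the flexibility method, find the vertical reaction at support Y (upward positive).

R_Y = 238.8 kip

Insert a hinge at Y; M_Y is the redundant, and each span becomes simply supported.
End slopes at the hinge Y, treating each span as simply supported:
  span XY: UDL 18.6: wL³/(24EI) = 1339/EI
  span XY: point load 49 at a = 9: Pab(L + a)/(6LEI) = 385.9/EI
  span YZ: point load 98 at a = 6.25: Pab(L + b)/(6LEI) = 148.9/EI
  span YZ: point load 45 at a = 6: Pab(L + b)/(6LEI) = 81/EI
  relative rotation θ_0 = (1725 + 229.9)/EI = 1955/EI
A unit hogging moment at Y produces rotation L₁/(3EI) + L₂/(3EI) = 6.5/EI.
Compatibility: M_Y·(L₁+L₂)/(3EI) = θ_0, giving M_Y = 300.8 kip·ft (hogging).
Span XY, ΣM about X with M_Y applied at Y: R_Y^{XY}·12 = 1780 + 300.8, so R_Y^{XY} = 173.4 kip and R_X = 272.2 − 173.4 = 98.79 kip.
Span YZ, ΣM about Z: R_Y^{YZ}·7.5 = 190 + 300.8, so R_Y^{YZ} = 65.43 kip and R_Z = 143 − 65.43 = 77.57 kip.
R_Y = 173.4 + 65.43 = 238.8 kip.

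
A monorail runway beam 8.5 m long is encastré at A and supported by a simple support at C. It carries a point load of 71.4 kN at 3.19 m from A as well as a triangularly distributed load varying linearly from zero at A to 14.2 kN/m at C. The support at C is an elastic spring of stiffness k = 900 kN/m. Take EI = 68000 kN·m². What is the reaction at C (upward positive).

R_C = 33.88 kN

Choose R_C as the redundant. The primary structure is the cantilever fixed at A.
Downward deflection at the released point C due to the loads:
  point load 71.4 at a = 3.19: Pa²(3L − a)/(6EI) = 2702/EI
  triangular load, peak 14.2 at the free end: 11w₀L⁴/(120EI) = 6795/EI
  δ_0 = 9496/EI
Tip deflection under a unit load at C: L³/(3EI) = 204.7/EI.
With EI = 68000 kN·m²: δ_0 = 0.13965 m and δ_{CC} = 0.00301 m/kN.
Compatibility — the spring shortens by R_C/k under the reaction it provides: δ_0 − R_C·δ_{CC} = R_C/k. With 1/k = 0.001111 m/kN, R_C = δ_0 / (δ_{CC} + 1/k) = 0.13965 / (0.00301 + 0.001111) = 33.88 kN.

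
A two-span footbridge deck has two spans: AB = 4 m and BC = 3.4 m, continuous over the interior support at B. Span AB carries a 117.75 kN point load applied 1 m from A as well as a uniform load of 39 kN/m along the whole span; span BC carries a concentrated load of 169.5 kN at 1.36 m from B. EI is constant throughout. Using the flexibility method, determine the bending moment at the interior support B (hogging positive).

Insert a hinge at B; M_B is the redundant, and each span becomes simply supported.
Discontinuity in slope at B on the released structure — sum the simple-span end rotations:
  span AB: point load 117.75 at a = 1: Pab(L + a)/(6LEI) = 73.59/EI
  span AB: UDL 39: wL³/(24EI) = 104/EI
  span BC: point load 169.5 at a = 1.36: Pab(L + b)/(6LEI) = 125.4/EI
  relative rotation θ_0 = (177.6 + 125.4)/EI = 303/EI
A unit hogging moment at B produces rotation L₁/(3EI) + L₂/(3EI) = 2.467/EI.
Slope continuity at B: θ_0 = M_B·2.467/EI, so M_B = 303/2.467 = 122.8 kN·m (hogging).

M_B = 122.8 kN·m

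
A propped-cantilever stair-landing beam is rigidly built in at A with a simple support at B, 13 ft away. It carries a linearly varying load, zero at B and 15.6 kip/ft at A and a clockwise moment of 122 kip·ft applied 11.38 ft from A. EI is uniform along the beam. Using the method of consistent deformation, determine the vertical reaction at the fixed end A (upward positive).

Remove the prop at B; the released (primary) structure is a cantilever built in at A.
Free-end deflection of the primary structure under the applied loading (downward +):
  triangular load, peak 15.6 at the fixed end: w₀L⁴/(30EI) = 14852/EI
  clockwise couple 122 at a = 11.38: M₀a(2L − a)/(2EI) = 10149/EI
  δ_0 = 25001/EI
Flexibility coefficient — unit upward force at B: δ_{BB} = L³/(3EI) = 732.3/EI.
Compatibility at B: δ_0 − R_B·δ_{BB} = 0, so R_B = 25001/732.3 = 34.14 kip.
Vertical equilibrium: R_A = ΣP − R_B = 101.4 − 34.14 = 67.26 kip.

R_A = 67.26 kip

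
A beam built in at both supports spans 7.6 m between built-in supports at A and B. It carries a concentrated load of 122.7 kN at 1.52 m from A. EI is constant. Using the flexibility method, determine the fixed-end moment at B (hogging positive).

Take the two fixed-end moments M_A, M_B as redundants; the released structure is the simple span AB.
Simple-span end rotations at A and B under the given loads:
  at A: point load 122.7 at a = 1.52: Pab(L + b)/(6LEI) = 340.2/EI
  at B: point load 122.7 at a = 1.52: Pab(L + a)/(6LEI) = 226.8/EI
  θ_A0 = 340.2/EI,  θ_B0 = 226.8/EI
Flexibility coefficients: a unit moment at one end gives L/(3EI) there and L/(6EI) at the far end, so f₁₁ = f₂₂ = 2.533/EI and f₁₂ = f₂₁ = 1.267/EI.
Compatibility — zero rotation at each built-in end:
  2.533 M_A + 1.267 M_B = 340.2
  1.267 M_A + 2.533 M_B = 226.8
Solving the pair gives M_A = 119.4 kN·m and M_B = 29.84 kN·m (hogging).

M_B = 29.84 kN·m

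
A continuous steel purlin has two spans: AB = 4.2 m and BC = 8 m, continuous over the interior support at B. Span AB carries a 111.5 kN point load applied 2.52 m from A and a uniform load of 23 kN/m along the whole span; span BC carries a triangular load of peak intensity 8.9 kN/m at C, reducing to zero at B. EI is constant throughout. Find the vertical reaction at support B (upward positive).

Take M_B as the redundant. Released structure: two simple spans AB and BC with a hinge at B.
Rotations at B on the released spans (each span's end-slope, ×1/EI):
  span AB: point load 111.5 at a = 2.52: Pab(L + a)/(6LEI) = 125.9/EI
  span AB: UDL 23: wL³/(24EI) = 71/EI
  span BC: triangular load, peak 8.9: 7w₀L³/(360EI) = 88.6/EI
  relative rotation θ_0 = (196.9 + 88.6)/EI = 285.5/EI
A unit hogging moment at B produces rotation L₁/(3EI) + L₂/(3EI) = 4.067/EI.
Slope continuity at B: θ_0 = M_B·4.067/EI, so M_B = 285.5/4.067 = 70.2 kN·m (hogging).
Span AB, ΣM about A with M_B applied at B: R_B^{AB}·4.2 = 483.8 + 70.2, so R_B^{AB} = 131.9 kN and R_A = 208.1 − 131.9 = 76.19 kN.
Span BC, ΣM about C: R_B^{BC}·8 = 94.93 + 70.2, so R_B^{BC} = 20.64 kN and R_C = 35.6 − 20.64 = 14.96 kN.
R_B = 131.9 + 20.64 = 152.6 kN.

R_B = 152.6 kN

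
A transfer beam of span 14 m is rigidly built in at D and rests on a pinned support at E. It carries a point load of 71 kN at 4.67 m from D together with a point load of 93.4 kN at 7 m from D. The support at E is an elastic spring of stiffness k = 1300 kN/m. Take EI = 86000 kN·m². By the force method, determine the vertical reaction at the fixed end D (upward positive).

Choose R_E as the redundant. The primary structure is the cantilever fixed at D.
Downward deflection at the released point E due to the loads:
  point load 71 at a = 4.67: Pa²(3L − a)/(6EI) = 9634/EI
  point load 93.4 at a = 7: Pa²(3L − a)/(6EI) = 26697/EI
  δ_0 = 36331/EI
Tip deflection under a unit load at E: L³/(3EI) = 914.7/EI.
With EI = 86000 kN·m²: δ_0 = 0.42245 m and δ_{EE} = 0.010636 m/kN.
Compatibility — the spring shortens by R_E/k under the reaction it provides: δ_0 − R_E·δ_{EE} = R_E/k. With 1/k = 0.000769 m/kN, R_E = δ_0 / (δ_{EE} + 1/k) = 0.42245 / (0.010636 + 0.000769) = 37.04 kN.
Vertical equilibrium: R_D = ΣP − R_E = 164.4 − 37.04 = 127.4 kN.

R_D = 127.4 kN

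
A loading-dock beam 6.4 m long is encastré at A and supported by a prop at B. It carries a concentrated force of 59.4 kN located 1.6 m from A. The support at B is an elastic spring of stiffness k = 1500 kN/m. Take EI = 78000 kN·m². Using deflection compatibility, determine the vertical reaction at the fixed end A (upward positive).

Release the roller at B. Primary structure: cantilever fixed at A.
Downward deflection at the released point B due to the loads:
  point load 59.4 at a = 1.6: Pa²(3L − a)/(6EI) = 446.1/EI
Tip deflection under a unit load at B: L³/(3EI) = 87.38/EI.
With EI = 78000 kN·m²: δ_0 = 0.005719 m and δ_{BB} = 0.00112 m/kN.
Compatibility — the spring shortens by R_B/k under the reaction it provides: δ_0 − R_B·δ_{BB} = R_B/k. With 1/k = 0.000667 m/kN, R_B = δ_0 / (δ_{BB} + 1/k) = 0.005719 / (0.00112 + 0.000667) = 3.2 kN.
Vertical equilibrium: R_A = ΣP − R_B = 59.4 − 3.2 = 56.2 kN.

R_A = 56.2 kN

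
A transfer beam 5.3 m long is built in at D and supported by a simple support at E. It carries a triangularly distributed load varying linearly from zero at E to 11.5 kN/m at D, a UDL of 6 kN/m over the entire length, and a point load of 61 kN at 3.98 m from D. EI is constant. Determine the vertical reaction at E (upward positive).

R_E = 56.7 kN

Take the reaction at E as the redundant and release it; the primary structure is a cantilever fixed at D.
Deflection at E on the released cantilever, summing each load's contribution:
  triangular load, peak 11.5 at the fixed end: w₀L⁴/(30EI) = 302.5/EI
  UDL 6: wL⁴/(8EI) = 591.8/EI
  point load 61 at a = 3.98: Pa²(3L − a)/(6EI) = 1920/EI
  δ_0 = 2814/EI
Flexibility coefficient — unit upward force at E: δ_{EE} = L³/(3EI) = 49.63/EI.
Compatibility at E: δ_0 − R_E·δ_{EE} = 0, so R_E = 2814/49.63 = 56.7 kN.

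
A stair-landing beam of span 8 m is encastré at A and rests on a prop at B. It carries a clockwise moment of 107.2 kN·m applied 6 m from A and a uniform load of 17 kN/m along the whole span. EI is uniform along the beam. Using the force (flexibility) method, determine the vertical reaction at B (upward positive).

R_B = 69.84 kN

Take the reaction at B as the redundant and release it; the primary structure is a cantilever fixed at A.
Downward deflection at the released point B due to the loads:
  clockwise couple 107.2 at a = 6: M₀a(2L − a)/(2EI) = 3216/EI
  UDL 17: wL⁴/(8EI) = 8704/EI
  δ_0 = 11920/EI
Tip deflection under a unit load at B: L³/(3EI) = 170.7/EI.
Compatibility at B: δ_0 − R_B·δ_{BB} = 0, so R_B = 11920/170.7 = 69.84 kN.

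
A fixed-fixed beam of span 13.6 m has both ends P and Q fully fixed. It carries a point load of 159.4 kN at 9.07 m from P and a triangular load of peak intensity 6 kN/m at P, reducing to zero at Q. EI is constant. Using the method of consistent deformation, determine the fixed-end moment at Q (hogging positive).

Release both end moments; the primary structure is a simply-supported span PQ with redundants M_P and M_Q.
End rotations of the released simple span under the applied load (×1/EI):
  at P: point load 159.4 at a = 9.07: Pab(L + b)/(6LEI) = 1455/EI
  at Q: point load 159.4 at a = 9.07: Pab(L + a)/(6LEI) = 1820/EI
  at P: triangular load, peak 6: w₀L³/(45EI) = 335.4/EI
  at Q: triangular load, peak 6: 7w₀L³/(360EI) = 293.5/EI
  θ_P0 = 1791/EI,  θ_Q0 = 2113/EI
Flexibility coefficients: a unit moment at one end gives L/(3EI) there and L/(6EI) at the far end, so f₁₁ = f₂₂ = 4.533/EI and f₁₂ = f₂₁ = 2.267/EI.
Compatibility — zero rotation at each built-in end:
  4.533 M_P + 2.267 M_Q = 1791
  2.267 M_P + 4.533 M_Q = 2113
Solving the pair gives M_P = 215.9 kN·m and M_Q = 358.2 kN·m (hogging).

M_Q = 358.2 kN·m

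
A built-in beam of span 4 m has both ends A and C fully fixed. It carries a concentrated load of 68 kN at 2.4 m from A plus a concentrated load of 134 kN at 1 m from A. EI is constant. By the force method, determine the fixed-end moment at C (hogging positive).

M_C = 64.29 kN·m

Take the two fixed-end moments M_A, M_C as redundants; the released structure is the simple span AC.
On the primary (simply-supported) span, the end slopes from the loading are:
  at A: point load 68 at a = 2.4: Pab(L + b)/(6LEI) = 60.93/EI
  at C: point load 68 at a = 2.4: Pab(L + a)/(6LEI) = 69.63/EI
  at A: point load 134 at a = 1: Pab(L + b)/(6LEI) = 117.2/EI
  at C: point load 134 at a = 1: Pab(L + a)/(6LEI) = 83.75/EI
  θ_A0 = 178.2/EI,  θ_C0 = 153.4/EI
Flexibility coefficients: a unit moment at one end gives L/(3EI) there and L/(6EI) at the far end, so f₁₁ = f₂₂ = 1.333/EI and f₁₂ = f₂₁ = 0.6667/EI.
Compatibility — zero rotation at each built-in end:
  1.333 M_A + 0.6667 M_C = 178.2
  0.6667 M_A + 1.333 M_C = 153.4
Solving the pair gives M_A = 101.5 kN·m and M_C = 64.29 kN·m (hogging).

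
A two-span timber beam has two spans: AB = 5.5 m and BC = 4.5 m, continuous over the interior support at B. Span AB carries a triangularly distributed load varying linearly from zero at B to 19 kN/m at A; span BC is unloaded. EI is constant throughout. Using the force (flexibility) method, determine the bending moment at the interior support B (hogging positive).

Insert a hinge at B; M_B is the redundant, and each span becomes simply supported.
End slopes at the hinge B, treating each span as simply supported:
  span AB: triangular load, peak 19: 7w₀L³/(360EI) = 61.47/EI
  relative rotation θ_0 = (61.47 + 0)/EI = 61.47/EI
A unit hogging moment at B produces rotation L₁/(3EI) + L₂/(3EI) = 3.333/EI.
Compatibility: M_B·(L₁+L₂)/(3EI) = θ_0, giving M_B = 18.44 kN·m (hogging).

M_B = 18.44 kN·m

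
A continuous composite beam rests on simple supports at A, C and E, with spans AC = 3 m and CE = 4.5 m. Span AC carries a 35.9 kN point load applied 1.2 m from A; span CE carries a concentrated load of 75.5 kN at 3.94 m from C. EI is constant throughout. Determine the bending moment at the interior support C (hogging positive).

Release continuity at C by inserting a hinge; the redundant is the internal moment M_C. The primary structure is two simply-supported spans AC and CE.
Discontinuity in slope at C on the released structure — sum the simple-span end rotations:
  span AC: point load 35.9 at a = 1.2: Pab(L + a)/(6LEI) = 18.09/EI
  span CE: point load 75.5 at a = 3.94: Pab(L + b)/(6LEI) = 31.22/EI
  relative rotation θ_0 = (18.09 + 31.22)/EI = 49.31/EI
A unit hogging moment at C produces rotation L₁/(3EI) + L₂/(3EI) = 2.5/EI.
Slope continuity at C: θ_0 = M_C·2.5/EI, so M_C = 49.31/2.5 = 19.73 kN·m (hogging).

M_C = 19.73 kN·m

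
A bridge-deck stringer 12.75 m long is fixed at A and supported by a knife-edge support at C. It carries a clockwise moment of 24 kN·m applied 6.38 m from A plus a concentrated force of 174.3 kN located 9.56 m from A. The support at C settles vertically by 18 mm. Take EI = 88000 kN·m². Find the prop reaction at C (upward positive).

R_C = 110.1 kN

Remove the prop at C; the released (primary) structure is a cantilever built in at A.
Deflection at C on the released cantilever, summing each load's contribution:
  clockwise couple 24 at a = 6.38: M₀a(2L − a)/(2EI) = 1464/EI
  point load 174.3 at a = 9.56: Pa²(3L − a)/(6EI) = 76171/EI
  δ_0 = 77635/EI
Tip deflection under a unit load at C: L³/(3EI) = 690.9/EI.
With EI = 88000 kN·m²: δ_0 = 0.88222 m and δ_{CC} = 0.007851 m/kN.
Compatibility — the beam at C must follow the support down by 0.018 m: δ_0 − R_C·δ_{CC} = 0.018, so R_C = (0.88222 − 0.018)/0.007851 = 110.1 kN.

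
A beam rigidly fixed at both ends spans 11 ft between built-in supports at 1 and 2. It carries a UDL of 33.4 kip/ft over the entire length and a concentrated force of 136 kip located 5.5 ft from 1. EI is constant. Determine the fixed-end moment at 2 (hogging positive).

Release both end moments; the primary structure is a simply-supported span 12 with redundants M_1 and M_2.
End rotations of the released simple span under the applied load (×1/EI):
  at 1: UDL 33.4: wL³/(24EI) = 1852/EI
  at 2: UDL 33.4: wL³/(24EI) = 1852/EI
  at 1: point load 136 at a = 5.5: Pab(L + b)/(6LEI) = 1028/EI
  at 2: point load 136 at a = 5.5: Pab(L + a)/(6LEI) = 1028/EI
  θ_10 = 2881/EI,  θ_20 = 2881/EI
Flexibility coefficients: a unit moment at one end gives L/(3EI) there and L/(6EI) at the far end, so f₁₁ = f₂₂ = 3.667/EI and f₁₂ = f₂₁ = 1.833/EI.
Compatibility — zero rotation at each built-in end:
  3.667 M_1 + 1.833 M_2 = 2881
  1.833 M_1 + 3.667 M_2 = 2881
Solving the pair gives M_1 = 523.8 kip·ft and M_2 = 523.8 kip·ft (hogging).

M_2 = 523.8 kip·ft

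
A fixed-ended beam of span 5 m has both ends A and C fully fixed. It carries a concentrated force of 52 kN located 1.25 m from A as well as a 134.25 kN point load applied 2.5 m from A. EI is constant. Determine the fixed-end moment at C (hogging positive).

M_C = 96.09 kN·m

Take the two fixed-end moments M_A, M_C as redundants; the released structure is the simple span AC.
On the primary (simply-supported) span, the end slopes from the loading are:
  at A: point load 52 at a = 1.25: Pab(L + b)/(6LEI) = 71.09/EI
  at C: point load 52 at a = 1.25: Pab(L + a)/(6LEI) = 50.78/EI
  at A: point load 134.25 at a = 2.5: Pab(L + b)/(6LEI) = 209.8/EI
  at C: point load 134.25 at a = 2.5: Pab(L + a)/(6LEI) = 209.8/EI
  θ_A0 = 280.9/EI,  θ_C0 = 260.5/EI
Flexibility coefficients: a unit moment at one end gives L/(3EI) there and L/(6EI) at the far end, so f₁₁ = f₂₂ = 1.667/EI and f₁₂ = f₂₁ = 0.8333/EI.
Compatibility — zero rotation at each built-in end:
  1.667 M_A + 0.8333 M_C = 280.9
  0.8333 M_A + 1.667 M_C = 260.5
Solving the pair gives M_A = 120.5 kN·m and M_C = 96.09 kN·m (hogging).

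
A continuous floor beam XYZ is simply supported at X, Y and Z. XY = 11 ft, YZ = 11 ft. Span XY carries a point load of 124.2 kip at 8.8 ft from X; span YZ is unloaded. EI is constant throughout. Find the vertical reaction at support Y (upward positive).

R_Y = 117.2 kip

Release continuity at Y by inserting a hinge; the redundant is the internal moment M_Y. The primary structure is two simply-supported spans XY and YZ.
Discontinuity in slope at Y on the released structure — sum the simple-span end rotations:
  span XY: point load 124.2 at a = 8.8: Pab(L + a)/(6LEI) = 721.4/EI
  relative rotation θ_0 = (721.4 + 0)/EI = 721.4/EI
A unit hogging moment at Y produces rotation L₁/(3EI) + L₂/(3EI) = 7.333/EI.
Slope continuity at Y: θ_0 = M_Y·7.333/EI, so M_Y = 721.4/7.333 = 98.37 kip·ft (hogging).
Span XY, ΣM about X with M_Y applied at Y: R_Y^{XY}·11 = 1093 + 98.37, so R_Y^{XY} = 108.3 kip and R_X = 124.2 − 108.3 = 15.9 kip.
Span YZ, ΣM about Z: R_Y^{YZ}·11 = 0 + 98.37, so R_Y^{YZ} = 8.942 kip and R_Z = 0 − 8.942 = -8.942 kip.
R_Y = 108.3 + 8.942 = 117.2 kip.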